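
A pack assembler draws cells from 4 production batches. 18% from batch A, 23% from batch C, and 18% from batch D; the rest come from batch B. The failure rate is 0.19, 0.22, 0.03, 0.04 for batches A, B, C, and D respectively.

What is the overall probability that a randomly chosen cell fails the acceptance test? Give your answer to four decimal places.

P(B) = 1 − (0.18 + 0.23 + 0.18) = 0.41.
P(F) = P(F|A)·P(A) + P(F|B)·P(B) + P(F|C)·P(C) + P(F|D)·P(D)
      = 0.19·0.18 + 0.22·0.41 + 0.03·0.23 + 0.04·0.18
      = 0.0342 + 0.0902 + 0.0069 + 0.0072 = 0.1385

P(F) ≈ 0.1385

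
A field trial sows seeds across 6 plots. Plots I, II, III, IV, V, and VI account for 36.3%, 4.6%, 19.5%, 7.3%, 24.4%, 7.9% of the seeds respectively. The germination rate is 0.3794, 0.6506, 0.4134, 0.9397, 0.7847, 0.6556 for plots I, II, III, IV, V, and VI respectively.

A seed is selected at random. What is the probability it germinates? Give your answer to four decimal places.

P(G) = P(G|I)·P(I) + P(G|II)·P(II) + P(G|III)·P(III) + P(G|IV)·P(IV) + P(G|V)·P(V) + P(G|VI)·P(VI)
      = 0.3794·0.363 + 0.6506·0.046 + 0.4134·0.195 + 0.9397·0.073 + 0.7847·0.244 + 0.6556·0.079
      = 0.1377222 + 0.0299276 + 0.080613 + 0.0685981 + 0.1914668 + 0.0517924 = 0.5601201

0.5601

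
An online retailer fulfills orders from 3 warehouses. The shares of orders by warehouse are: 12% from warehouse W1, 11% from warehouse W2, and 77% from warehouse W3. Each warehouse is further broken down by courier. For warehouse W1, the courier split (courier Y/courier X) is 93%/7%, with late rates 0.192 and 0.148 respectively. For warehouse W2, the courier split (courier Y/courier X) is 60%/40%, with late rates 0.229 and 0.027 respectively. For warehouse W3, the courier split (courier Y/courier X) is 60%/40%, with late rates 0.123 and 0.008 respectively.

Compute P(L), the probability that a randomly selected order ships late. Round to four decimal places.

0.0983

P(L|W1) = 0.93·0.192 + 0.07·0.148 = 0.17856 + 0.01036 = 0.18892
P(L|W2) = 0.6·0.229 + 0.4·0.027 = 0.1374 + 0.0108 = 0.1482
P(L|W3) = 0.6·0.123 + 0.4·0.008 = 0.0738 + 0.0032 = 0.077
Then overall,
P(L) = 0.12·0.18892 + 0.11·0.1482 + 0.77·0.077
      = 0.0226704 + 0.016302 + 0.05929 = 0.0982624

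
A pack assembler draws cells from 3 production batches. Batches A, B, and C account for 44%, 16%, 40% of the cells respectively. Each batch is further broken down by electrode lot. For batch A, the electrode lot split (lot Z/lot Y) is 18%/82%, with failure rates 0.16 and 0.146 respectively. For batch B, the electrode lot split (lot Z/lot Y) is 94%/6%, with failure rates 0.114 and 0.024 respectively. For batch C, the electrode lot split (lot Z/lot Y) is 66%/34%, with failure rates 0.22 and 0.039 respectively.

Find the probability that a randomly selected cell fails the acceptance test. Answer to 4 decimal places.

0.1461

P(F|A) = 0.18·0.16 + 0.82·0.146 = 0.0288 + 0.11972 = 0.14852
P(F|B) = 0.94·0.114 + 0.06·0.024 = 0.10716 + 0.00144 = 0.1086
P(F|C) = 0.66·0.22 + 0.34·0.039 = 0.1452 + 0.01326 = 0.15846
Then overall,
P(F) = 0.44·0.14852 + 0.16·0.1086 + 0.4·0.15846
      = 0.0653488 + 0.017376 + 0.063384 = 0.1461088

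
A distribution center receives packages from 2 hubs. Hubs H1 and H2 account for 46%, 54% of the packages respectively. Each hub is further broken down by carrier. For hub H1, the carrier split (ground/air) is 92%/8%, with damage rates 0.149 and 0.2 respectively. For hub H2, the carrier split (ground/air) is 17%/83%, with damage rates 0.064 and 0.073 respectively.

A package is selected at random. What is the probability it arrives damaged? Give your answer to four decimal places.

0.1090

P(D|H1) = 0.92·0.149 + 0.08·0.2 = 0.13708 + 0.016 = 0.15308
P(D|H2) = 0.17·0.064 + 0.83·0.073 = 0.01088 + 0.06059 = 0.07147
By total probability over the outer partition,
P(D) = 0.46·0.15308 + 0.54·0.07147
      = 0.0704168 + 0.0385938 = 0.1090106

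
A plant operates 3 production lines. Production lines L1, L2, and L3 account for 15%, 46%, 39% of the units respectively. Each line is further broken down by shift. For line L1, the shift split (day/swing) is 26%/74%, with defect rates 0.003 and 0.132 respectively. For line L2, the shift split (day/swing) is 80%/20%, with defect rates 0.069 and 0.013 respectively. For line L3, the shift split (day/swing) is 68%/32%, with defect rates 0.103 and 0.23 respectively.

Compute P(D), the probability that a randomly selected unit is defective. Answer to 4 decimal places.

P(D|L1) = 0.26·0.003 + 0.74·0.132 = 0.00078 + 0.09768 = 0.09846
P(D|L2) = 0.8·0.069 + 0.2·0.013 = 0.0552 + 0.0026 = 0.0578
P(D|L3) = 0.68·0.103 + 0.32·0.23 = 0.07004 + 0.0736 = 0.14364
Then overall,
P(D) = 0.15·0.09846 + 0.46·0.0578 + 0.39·0.14364
      = 0.014769 + 0.026588 + 0.0560196 = 0.0973766

0.0974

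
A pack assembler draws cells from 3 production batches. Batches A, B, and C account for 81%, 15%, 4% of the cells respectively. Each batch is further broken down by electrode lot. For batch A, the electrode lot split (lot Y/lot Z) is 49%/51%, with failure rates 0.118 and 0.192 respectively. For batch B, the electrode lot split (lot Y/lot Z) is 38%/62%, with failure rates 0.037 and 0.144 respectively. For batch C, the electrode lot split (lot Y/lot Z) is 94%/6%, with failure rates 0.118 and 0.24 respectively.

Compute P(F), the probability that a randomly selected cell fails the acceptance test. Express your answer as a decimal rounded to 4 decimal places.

0.1467

P(F|A) = 0.49·0.118 + 0.51·0.192 = 0.05782 + 0.09792 = 0.15574
P(F|B) = 0.38·0.037 + 0.62·0.144 = 0.01406 + 0.08928 = 0.10334
P(F|C) = 0.94·0.118 + 0.06·0.24 = 0.11092 + 0.0144 = 0.12532
By total probability over the outer partition,
P(F) = 0.81·0.15574 + 0.15·0.10334 + 0.04·0.12532
      = 0.1261494 + 0.015501 + 0.0050128 = 0.1466632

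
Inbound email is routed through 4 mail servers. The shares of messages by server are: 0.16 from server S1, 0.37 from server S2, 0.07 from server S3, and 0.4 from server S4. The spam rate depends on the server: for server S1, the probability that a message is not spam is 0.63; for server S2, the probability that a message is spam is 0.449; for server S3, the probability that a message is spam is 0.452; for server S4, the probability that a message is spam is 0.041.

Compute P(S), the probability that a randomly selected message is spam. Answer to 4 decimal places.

P(S) ≈ 0.2734

P(S|S1) = 1 − 0.63 = 0.37.
P(S) = P(S|S1)·P(S1) + P(S|S2)·P(S2) + P(S|S3)·P(S3) + P(S|S4)·P(S4)
      = 0.37·0.16 + 0.449·0.37 + 0.452·0.07 + 0.041·0.4
      = 0.0592 + 0.16613 + 0.03164 + 0.0164 = 0.27337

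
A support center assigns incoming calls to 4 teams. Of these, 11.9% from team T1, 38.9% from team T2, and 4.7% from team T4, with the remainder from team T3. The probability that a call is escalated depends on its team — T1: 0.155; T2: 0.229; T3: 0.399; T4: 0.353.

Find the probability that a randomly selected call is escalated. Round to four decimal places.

P(E) ≈ 0.3017

P(T3) = 1 − (0.119 + 0.389 + 0.047) = 0.445.
Summing over the partition,
P(E) = P(E|T1)·P(T1) + P(E|T2)·P(T2) + P(E|T3)·P(T3) + P(E|T4)·P(T4)
      = 0.155·0.119 + 0.229·0.389 + 0.399·0.445 + 0.353·0.047
      = 0.018445 + 0.089081 + 0.177555 + 0.016591 = 0.301672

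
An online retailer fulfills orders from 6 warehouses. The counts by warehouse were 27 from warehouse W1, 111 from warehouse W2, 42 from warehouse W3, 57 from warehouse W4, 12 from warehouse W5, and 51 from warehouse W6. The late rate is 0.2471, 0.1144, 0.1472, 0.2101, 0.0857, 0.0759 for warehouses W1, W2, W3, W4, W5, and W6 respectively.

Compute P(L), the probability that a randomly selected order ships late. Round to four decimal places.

P(L) ≈ 0.1414

Total: 27 + 111 + 42 + 57 + 12 + 51 = 300.
P(W1) = 27/300 = 0.09. P(W2) = 111/300 = 0.37. P(W3) = 42/300 = 0.14. P(W4) = 57/300 = 0.19. P(W5) = 12/300 = 0.04. P(W6) = 51/300 = 0.17.
P(L) = P(L|W1)·P(W1) + P(L|W2)·P(W2) + P(L|W3)·P(W3) + P(L|W4)·P(W4) + P(L|W5)·P(W5) + P(L|W6)·P(W6)
      = 0.2471·0.09 + 0.1144·0.37 + 0.1472·0.14 + 0.2101·0.19 + 0.0857·0.04 + 0.0759·0.17
      = 0.022239 + 0.042328 + 0.020608 + 0.039919 + 0.003428 + 0.012903 = 0.141425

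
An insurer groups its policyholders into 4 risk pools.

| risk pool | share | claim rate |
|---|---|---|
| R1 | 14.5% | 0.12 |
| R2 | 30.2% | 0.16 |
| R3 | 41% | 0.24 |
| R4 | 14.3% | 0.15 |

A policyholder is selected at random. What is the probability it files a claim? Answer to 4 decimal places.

Using total probability over the partition,
P(C) = P(C|R1)·P(R1) + P(C|R2)·P(R2) + P(C|R3)·P(R3) + P(C|R4)·P(R4)
      = 0.12·0.145 + 0.16·0.302 + 0.24·0.41 + 0.15·0.143
      = 0.0174 + 0.04832 + 0.0984 + 0.02145 = 0.18557

P(C) ≈ 0.1856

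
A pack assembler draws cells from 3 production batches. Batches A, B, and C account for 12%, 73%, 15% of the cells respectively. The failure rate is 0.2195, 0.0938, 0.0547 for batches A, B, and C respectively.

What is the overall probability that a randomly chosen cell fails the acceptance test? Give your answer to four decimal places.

P(F) = P(F|A)·P(A) + P(F|B)·P(B) + P(F|C)·P(C)
      = 0.2195·0.12 + 0.0938·0.73 + 0.0547·0.15
      = 0.02634 + 0.068474 + 0.008205 = 0.103019

0.1030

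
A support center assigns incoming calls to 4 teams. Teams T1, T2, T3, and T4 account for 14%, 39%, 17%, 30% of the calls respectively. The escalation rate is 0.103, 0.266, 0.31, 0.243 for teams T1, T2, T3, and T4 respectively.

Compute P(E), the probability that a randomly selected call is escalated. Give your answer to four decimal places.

0.2438

By the law of total probability,
P(E) = P(E|T1)·P(T1) + P(E|T2)·P(T2) + P(E|T3)·P(T3) + P(E|T4)·P(T4)
      = 0.103·0.14 + 0.266·0.39 + 0.31·0.17 + 0.243·0.3
      = 0.01442 + 0.10374 + 0.0527 + 0.0729 = 0.24376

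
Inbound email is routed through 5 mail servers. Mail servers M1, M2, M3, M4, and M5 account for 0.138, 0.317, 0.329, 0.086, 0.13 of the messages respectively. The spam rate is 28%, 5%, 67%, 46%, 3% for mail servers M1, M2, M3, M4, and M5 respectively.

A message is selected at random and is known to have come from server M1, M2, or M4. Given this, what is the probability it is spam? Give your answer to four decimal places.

P(S|J) ≈ 0.1738

Let J = {M1, M2, M4}.
P(J) = 0.138 + 0.317 + 0.086 = 0.541.
P(S ∩ J) = 0.28·0.138 + 0.05·0.317 + 0.46·0.086 = 0.03864 + 0.01585 + 0.03956 = 0.09405.
P(S | J) = 0.09405 / 0.541 = 0.173845…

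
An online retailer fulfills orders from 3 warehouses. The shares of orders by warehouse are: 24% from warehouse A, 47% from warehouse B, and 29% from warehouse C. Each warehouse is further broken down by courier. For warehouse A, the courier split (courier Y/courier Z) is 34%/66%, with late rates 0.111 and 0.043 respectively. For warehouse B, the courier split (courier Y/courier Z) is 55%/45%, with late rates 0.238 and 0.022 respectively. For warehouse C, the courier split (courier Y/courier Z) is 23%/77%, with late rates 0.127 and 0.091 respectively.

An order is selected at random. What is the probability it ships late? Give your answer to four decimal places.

P(L) ≈ 0.1108

P(L|A) = 0.34·0.111 + 0.66·0.043 = 0.03774 + 0.02838 = 0.06612
P(L|B) = 0.55·0.238 + 0.45·0.022 = 0.1309 + 0.0099 = 0.1408
P(L|C) = 0.23·0.127 + 0.77·0.091 = 0.02921 + 0.07007 = 0.09928
Then overall,
P(L) = 0.24·0.06612 + 0.47·0.1408 + 0.29·0.09928
      = 0.0158688 + 0.066176 + 0.0287912 = 0.110836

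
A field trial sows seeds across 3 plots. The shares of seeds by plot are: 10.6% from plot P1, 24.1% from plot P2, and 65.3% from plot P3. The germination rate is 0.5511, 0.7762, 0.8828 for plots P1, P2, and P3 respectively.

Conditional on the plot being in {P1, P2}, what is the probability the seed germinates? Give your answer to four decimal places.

0.7074

Let S = {P1, P2}.
P(S) = 0.106 + 0.241 = 0.347.
P(G ∩ S) = 0.5511·0.106 + 0.7762·0.241 = 0.0584166 + 0.1870642 = 0.2454808.
P(G | S) = 0.2454808 / 0.347 = 0.707437…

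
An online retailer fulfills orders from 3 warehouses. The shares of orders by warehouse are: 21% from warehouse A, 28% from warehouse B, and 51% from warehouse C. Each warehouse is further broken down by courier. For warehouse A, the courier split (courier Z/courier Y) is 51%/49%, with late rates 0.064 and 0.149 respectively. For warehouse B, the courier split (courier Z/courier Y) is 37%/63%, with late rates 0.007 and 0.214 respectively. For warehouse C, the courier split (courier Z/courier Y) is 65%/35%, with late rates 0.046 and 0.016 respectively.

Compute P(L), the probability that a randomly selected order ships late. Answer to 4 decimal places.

P(L|A) = 0.51·0.064 + 0.49·0.149 = 0.03264 + 0.07301 = 0.10565
P(L|B) = 0.37·0.007 + 0.63·0.214 = 0.00259 + 0.13482 = 0.13741
P(L|C) = 0.65·0.046 + 0.35·0.016 = 0.0299 + 0.0056 = 0.0355
By total probability over the outer partition,
P(L) = 0.21·0.10565 + 0.28·0.13741 + 0.51·0.0355
      = 0.0221865 + 0.0384748 + 0.018105 = 0.0787663

P(L) ≈ 0.0788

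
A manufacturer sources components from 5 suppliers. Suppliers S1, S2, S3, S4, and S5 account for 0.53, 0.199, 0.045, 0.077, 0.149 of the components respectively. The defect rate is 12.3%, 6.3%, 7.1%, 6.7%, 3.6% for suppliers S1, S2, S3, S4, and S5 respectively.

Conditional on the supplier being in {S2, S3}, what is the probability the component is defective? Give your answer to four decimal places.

Let S = {S2, S3}.
P(S) = 0.199 + 0.045 = 0.244.
P(D ∩ S) = 0.063·0.199 + 0.071·0.045 = 0.012537 + 0.003195 = 0.015732.
P(D | S) = 0.015732 / 0.244 = 0.064475…

P(D|S) ≈ 0.0645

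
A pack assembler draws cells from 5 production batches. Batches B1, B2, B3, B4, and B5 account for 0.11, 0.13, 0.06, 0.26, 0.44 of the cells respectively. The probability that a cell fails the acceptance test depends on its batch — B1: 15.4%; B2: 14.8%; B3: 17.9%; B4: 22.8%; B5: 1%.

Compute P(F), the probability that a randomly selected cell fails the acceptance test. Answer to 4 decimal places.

P(F) ≈ 0.1106

P(F) = P(F|B1)·P(B1) + P(F|B2)·P(B2) + P(F|B3)·P(B3) + P(F|B4)·P(B4) + P(F|B5)·P(B5)
      = 0.154·0.11 + 0.148·0.13 + 0.179·0.06 + 0.228·0.26 + 0.01·0.44
      = 0.01694 + 0.01924 + 0.01074 + 0.05928 + 0.0044 = 0.1106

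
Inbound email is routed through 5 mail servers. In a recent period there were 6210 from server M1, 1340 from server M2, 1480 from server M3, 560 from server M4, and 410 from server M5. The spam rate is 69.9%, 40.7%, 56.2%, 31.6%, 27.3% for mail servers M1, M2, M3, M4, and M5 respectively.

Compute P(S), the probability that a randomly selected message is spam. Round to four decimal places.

0.6007

Total: 6210 + 1340 + 1480 + 560 + 410 = 10000.
P(M1) = 6210/10000 = 0.621. P(M2) = 1340/10000 = 0.134. P(M3) = 1480/10000 = 0.148. P(M4) = 560/10000 = 0.056. P(M5) = 410/10000 = 0.041.
P(S) = P(S|M1)·P(M1) + P(S|M2)·P(M2) + P(S|M3)·P(M3) + P(S|M4)·P(M4) + P(S|M5)·P(M5)
      = 0.699·0.621 + 0.407·0.134 + 0.562·0.148 + 0.316·0.056 + 0.273·0.041
      = 0.434079 + 0.054538 + 0.083176 + 0.017696 + 0.011193 = 0.600682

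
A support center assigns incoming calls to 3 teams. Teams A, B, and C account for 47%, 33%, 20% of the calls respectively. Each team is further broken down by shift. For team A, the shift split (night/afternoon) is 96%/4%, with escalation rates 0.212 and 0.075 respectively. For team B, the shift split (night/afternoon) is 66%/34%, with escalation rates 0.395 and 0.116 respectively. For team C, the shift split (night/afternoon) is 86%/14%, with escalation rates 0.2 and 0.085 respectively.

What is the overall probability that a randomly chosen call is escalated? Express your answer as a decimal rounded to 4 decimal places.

P(E) ≈ 0.2329

P(E|A) = 0.96·0.212 + 0.04·0.075 = 0.20352 + 0.003 = 0.20652
P(E|B) = 0.66·0.395 + 0.34·0.116 = 0.2607 + 0.03944 = 0.30014
P(E|C) = 0.86·0.2 + 0.14·0.085 = 0.172 + 0.0119 = 0.1839
Then overall,
P(E) = 0.47·0.20652 + 0.33·0.30014 + 0.2·0.1839
      = 0.0970644 + 0.0990462 + 0.03678 = 0.2328906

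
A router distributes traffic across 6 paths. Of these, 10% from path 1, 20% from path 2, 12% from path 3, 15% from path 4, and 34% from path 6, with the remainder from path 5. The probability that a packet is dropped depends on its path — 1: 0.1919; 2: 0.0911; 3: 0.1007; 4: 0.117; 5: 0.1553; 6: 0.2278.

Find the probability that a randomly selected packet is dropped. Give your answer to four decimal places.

P(L) ≈ 0.1585

P(5) = 1 − (0.1 + 0.2 + 0.12 + 0.15 + 0.34) = 0.09.
P(L) = P(L|1)·P(1) + P(L|2)·P(2) + P(L|3)·P(3) + P(L|4)·P(4) + P(L|5)·P(5) + P(L|6)·P(6)
      = 0.1919·0.1 + 0.0911·0.2 + 0.1007·0.12 + 0.117·0.15 + 0.1553·0.09 + 0.2278·0.34
      = 0.01919 + 0.01822 + 0.012084 + 0.01755 + 0.013977 + 0.077452 = 0.158473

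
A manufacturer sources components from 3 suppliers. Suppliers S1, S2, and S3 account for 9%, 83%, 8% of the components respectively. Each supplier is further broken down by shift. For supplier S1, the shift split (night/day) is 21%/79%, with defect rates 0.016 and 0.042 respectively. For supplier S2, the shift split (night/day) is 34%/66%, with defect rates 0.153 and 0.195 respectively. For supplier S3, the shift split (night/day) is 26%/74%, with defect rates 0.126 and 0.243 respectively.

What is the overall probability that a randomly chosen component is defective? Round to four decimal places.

P(D|S1) = 0.21·0.016 + 0.79·0.042 = 0.00336 + 0.03318 = 0.03654
P(D|S2) = 0.34·0.153 + 0.66·0.195 = 0.05202 + 0.1287 = 0.18072
P(D|S3) = 0.26·0.126 + 0.74·0.243 = 0.03276 + 0.17982 = 0.21258
By total probability over the outer partition,
P(D) = 0.09·0.03654 + 0.83·0.18072 + 0.08·0.21258
      = 0.0032886 + 0.1499976 + 0.0170064 = 0.1702926

0.1703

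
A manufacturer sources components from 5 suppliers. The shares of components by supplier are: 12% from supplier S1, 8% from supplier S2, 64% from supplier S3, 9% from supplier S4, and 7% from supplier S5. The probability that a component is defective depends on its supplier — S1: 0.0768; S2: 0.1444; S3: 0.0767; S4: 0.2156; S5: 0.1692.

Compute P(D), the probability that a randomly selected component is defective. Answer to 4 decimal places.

P(D) = P(D|S1)·P(S1) + P(D|S2)·P(S2) + P(D|S3)·P(S3) + P(D|S4)·P(S4) + P(D|S5)·P(S5)
      = 0.0768·0.12 + 0.1444·0.08 + 0.0767·0.64 + 0.2156·0.09 + 0.1692·0.07
      = 0.009216 + 0.011552 + 0.049088 + 0.019404 + 0.011844 = 0.101104

0.1011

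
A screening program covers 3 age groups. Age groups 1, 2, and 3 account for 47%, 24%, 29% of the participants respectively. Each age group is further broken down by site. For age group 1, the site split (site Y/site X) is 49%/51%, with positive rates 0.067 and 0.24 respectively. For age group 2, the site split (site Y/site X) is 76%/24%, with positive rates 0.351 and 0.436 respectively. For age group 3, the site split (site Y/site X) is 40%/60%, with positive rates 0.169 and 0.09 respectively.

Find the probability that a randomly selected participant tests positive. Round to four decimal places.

0.1974

P(T|1) = 0.49·0.067 + 0.51·0.24 = 0.03283 + 0.1224 = 0.15523
P(T|2) = 0.76·0.351 + 0.24·0.436 = 0.26676 + 0.10464 = 0.3714
P(T|3) = 0.4·0.169 + 0.6·0.09 = 0.0676 + 0.054 = 0.1216
By total probability over the outer partition,
P(T) = 0.47·0.15523 + 0.24·0.3714 + 0.29·0.1216
      = 0.0729581 + 0.089136 + 0.035264 = 0.1973581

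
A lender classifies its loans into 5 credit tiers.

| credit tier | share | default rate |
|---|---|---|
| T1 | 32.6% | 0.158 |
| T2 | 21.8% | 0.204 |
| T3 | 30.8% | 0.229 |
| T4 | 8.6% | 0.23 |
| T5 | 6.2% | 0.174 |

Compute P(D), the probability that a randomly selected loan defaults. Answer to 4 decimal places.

P(D) ≈ 0.1971

P(D) = P(D|T1)·P(T1) + P(D|T2)·P(T2) + P(D|T3)·P(T3) + P(D|T4)·P(T4) + P(D|T5)·P(T5)
      = 0.158·0.326 + 0.204·0.218 + 0.229·0.308 + 0.23·0.086 + 0.174·0.062
      = 0.051508 + 0.044472 + 0.070532 + 0.01978 + 0.010788 = 0.19708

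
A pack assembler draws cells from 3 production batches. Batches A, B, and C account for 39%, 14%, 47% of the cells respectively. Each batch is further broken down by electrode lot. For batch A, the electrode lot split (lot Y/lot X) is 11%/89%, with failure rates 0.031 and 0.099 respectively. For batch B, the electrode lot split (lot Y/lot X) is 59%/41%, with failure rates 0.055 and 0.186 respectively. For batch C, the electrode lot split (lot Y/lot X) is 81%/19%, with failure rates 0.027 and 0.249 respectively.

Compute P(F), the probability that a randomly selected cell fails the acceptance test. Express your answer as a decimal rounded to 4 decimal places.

0.0834

P(F|A) = 0.11·0.031 + 0.89·0.099 = 0.00341 + 0.08811 = 0.09152
P(F|B) = 0.59·0.055 + 0.41·0.186 = 0.03245 + 0.07626 = 0.10871
P(F|C) = 0.81·0.027 + 0.19·0.249 = 0.02187 + 0.04731 = 0.06918
By total probability over the outer partition,
P(F) = 0.39·0.09152 + 0.14·0.10871 + 0.47·0.06918
      = 0.0356928 + 0.0152194 + 0.0325146 = 0.0834268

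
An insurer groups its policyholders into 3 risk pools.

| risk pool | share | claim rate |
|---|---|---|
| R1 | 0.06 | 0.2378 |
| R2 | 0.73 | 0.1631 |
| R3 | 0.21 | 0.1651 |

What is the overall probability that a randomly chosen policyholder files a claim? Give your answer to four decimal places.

P(C) ≈ 0.1680

By the law of total probability,
P(C) = P(C|R1)·P(R1) + P(C|R2)·P(R2) + P(C|R3)·P(R3)
      = 0.2378·0.06 + 0.1631·0.73 + 0.1651·0.21
      = 0.014268 + 0.119063 + 0.034671 = 0.168002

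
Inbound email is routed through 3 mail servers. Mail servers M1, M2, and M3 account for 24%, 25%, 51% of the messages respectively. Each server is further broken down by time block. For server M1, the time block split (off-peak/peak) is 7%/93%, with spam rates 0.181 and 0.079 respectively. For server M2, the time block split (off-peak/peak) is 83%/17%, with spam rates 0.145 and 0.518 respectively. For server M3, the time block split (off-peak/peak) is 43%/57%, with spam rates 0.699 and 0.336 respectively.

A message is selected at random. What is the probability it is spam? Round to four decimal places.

P(S|M1) = 0.07·0.181 + 0.93·0.079 = 0.01267 + 0.07347 = 0.08614
P(S|M2) = 0.83·0.145 + 0.17·0.518 = 0.12035 + 0.08806 = 0.20841
P(S|M3) = 0.43·0.699 + 0.57·0.336 = 0.30057 + 0.19152 = 0.49209
Then overall,
P(S) = 0.24·0.08614 + 0.25·0.20841 + 0.51·0.49209
      = 0.0206736 + 0.0521025 + 0.2509659 = 0.323742

0.3237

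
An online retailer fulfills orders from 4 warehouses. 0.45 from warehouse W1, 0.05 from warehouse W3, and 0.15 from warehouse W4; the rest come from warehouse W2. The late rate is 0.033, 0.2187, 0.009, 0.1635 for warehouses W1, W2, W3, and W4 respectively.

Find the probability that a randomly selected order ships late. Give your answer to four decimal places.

P(W2) = 1 − (0.45 + 0.05 + 0.15) = 0.35.
P(L) = P(L|W1)·P(W1) + P(L|W2)·P(W2) + P(L|W3)·P(W3) + P(L|W4)·P(W4)
      = 0.033·0.45 + 0.2187·0.35 + 0.009·0.05 + 0.1635·0.15
      = 0.01485 + 0.076545 + 0.00045 + 0.024525 = 0.11637

0.1164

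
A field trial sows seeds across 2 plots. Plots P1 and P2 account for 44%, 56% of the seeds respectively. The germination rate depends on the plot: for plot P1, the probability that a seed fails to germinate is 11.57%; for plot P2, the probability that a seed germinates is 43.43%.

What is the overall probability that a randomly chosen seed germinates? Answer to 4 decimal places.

P(G|P1) = 1 − 0.1157 = 0.8843.
P(G) = P(G|P1)·P(P1) + P(G|P2)·P(P2)
      = 0.8843·0.44 + 0.4343·0.56
      = 0.389092 + 0.243208 = 0.6323

0.6323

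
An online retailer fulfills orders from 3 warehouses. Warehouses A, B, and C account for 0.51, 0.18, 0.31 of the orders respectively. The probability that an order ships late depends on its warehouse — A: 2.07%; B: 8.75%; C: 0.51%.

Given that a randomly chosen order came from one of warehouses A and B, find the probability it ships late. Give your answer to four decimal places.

Let S = {A, B}.
P(S) = 0.51 + 0.18 = 0.69.
P(L ∩ S) = 0.0207·0.51 + 0.0875·0.18 = 0.010557 + 0.01575 = 0.026307.
P(L | S) = 0.026307 / 0.69 = 0.038126…

0.0381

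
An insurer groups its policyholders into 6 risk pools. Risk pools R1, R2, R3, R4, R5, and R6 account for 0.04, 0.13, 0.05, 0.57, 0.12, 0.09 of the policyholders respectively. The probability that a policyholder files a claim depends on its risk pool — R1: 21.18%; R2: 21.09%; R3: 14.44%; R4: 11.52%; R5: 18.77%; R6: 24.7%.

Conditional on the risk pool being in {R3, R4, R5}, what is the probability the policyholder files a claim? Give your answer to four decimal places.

Let S = {R3, R4, R5}.
P(S) = 0.05 + 0.57 + 0.12 = 0.74.
P(C ∩ S) = 0.1444·0.05 + 0.1152·0.57 + 0.1877·0.12 = 0.00722 + 0.065664 + 0.022524 = 0.095408.
P(C | S) = 0.095408 / 0.74 = 0.128930…

0.1289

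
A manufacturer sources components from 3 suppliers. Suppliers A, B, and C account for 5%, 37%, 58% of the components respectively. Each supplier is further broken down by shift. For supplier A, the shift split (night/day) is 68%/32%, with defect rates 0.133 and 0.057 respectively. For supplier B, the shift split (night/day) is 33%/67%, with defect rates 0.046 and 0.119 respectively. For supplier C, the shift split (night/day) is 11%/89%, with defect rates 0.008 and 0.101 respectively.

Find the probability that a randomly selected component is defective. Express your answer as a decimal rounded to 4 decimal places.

P(D|A) = 0.68·0.133 + 0.32·0.057 = 0.09044 + 0.01824 = 0.10868
P(D|B) = 0.33·0.046 + 0.67·0.119 = 0.01518 + 0.07973 = 0.09491
P(D|C) = 0.11·0.008 + 0.89·0.101 = 0.00088 + 0.08989 = 0.09077
Then overall,
P(D) = 0.05·0.10868 + 0.37·0.09491 + 0.58·0.09077
      = 0.005434 + 0.0351167 + 0.0526466 = 0.0931973

0.0932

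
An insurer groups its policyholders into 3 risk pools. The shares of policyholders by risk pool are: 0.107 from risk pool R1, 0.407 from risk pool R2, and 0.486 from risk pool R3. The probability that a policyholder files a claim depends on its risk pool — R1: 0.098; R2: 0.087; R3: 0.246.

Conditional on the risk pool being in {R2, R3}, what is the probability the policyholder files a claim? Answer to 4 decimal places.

Let S = {R2, R3}.
P(S) = 0.407 + 0.486 = 0.893.
P(C ∩ S) = 0.087·0.407 + 0.246·0.486 = 0.035409 + 0.119556 = 0.154965.
P(C | S) = 0.154965 / 0.893 = 0.173533…

P(C|S) ≈ 0.1735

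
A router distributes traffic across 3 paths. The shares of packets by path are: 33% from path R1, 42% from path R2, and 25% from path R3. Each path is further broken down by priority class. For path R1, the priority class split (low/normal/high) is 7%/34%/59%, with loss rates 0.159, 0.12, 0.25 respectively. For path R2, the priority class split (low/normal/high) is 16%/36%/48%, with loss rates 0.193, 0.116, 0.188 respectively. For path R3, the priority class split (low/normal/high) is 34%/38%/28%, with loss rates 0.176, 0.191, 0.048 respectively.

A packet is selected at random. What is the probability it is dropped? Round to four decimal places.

P(L|R1) = 0.07·0.159 + 0.34·0.12 + 0.59·0.25 = 0.01113 + 0.0408 + 0.1475 = 0.19943
P(L|R2) = 0.16·0.193 + 0.36·0.116 + 0.48·0.188 = 0.03088 + 0.04176 + 0.09024 = 0.16288
P(L|R3) = 0.34·0.176 + 0.38·0.191 + 0.28·0.048 = 0.05984 + 0.07258 + 0.01344 = 0.14586
Then overall,
P(L) = 0.33·0.19943 + 0.42·0.16288 + 0.25·0.14586
      = 0.0658119 + 0.0684096 + 0.036465 = 0.1706865

0.1707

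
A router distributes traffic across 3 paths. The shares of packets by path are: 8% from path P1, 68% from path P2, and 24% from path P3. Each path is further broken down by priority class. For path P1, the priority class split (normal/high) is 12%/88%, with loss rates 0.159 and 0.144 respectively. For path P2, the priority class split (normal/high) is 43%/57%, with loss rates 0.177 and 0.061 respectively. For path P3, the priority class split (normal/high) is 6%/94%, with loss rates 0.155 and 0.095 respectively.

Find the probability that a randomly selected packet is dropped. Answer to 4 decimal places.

P(L|P1) = 0.12·0.159 + 0.88·0.144 = 0.01908 + 0.12672 = 0.1458
P(L|P2) = 0.43·0.177 + 0.57·0.061 = 0.07611 + 0.03477 = 0.11088
P(L|P3) = 0.06·0.155 + 0.94·0.095 = 0.0093 + 0.0893 = 0.0986
Then overall,
P(L) = 0.08·0.1458 + 0.68·0.11088 + 0.24·0.0986
      = 0.011664 + 0.0753984 + 0.023664 = 0.1107264

P(L) ≈ 0.1107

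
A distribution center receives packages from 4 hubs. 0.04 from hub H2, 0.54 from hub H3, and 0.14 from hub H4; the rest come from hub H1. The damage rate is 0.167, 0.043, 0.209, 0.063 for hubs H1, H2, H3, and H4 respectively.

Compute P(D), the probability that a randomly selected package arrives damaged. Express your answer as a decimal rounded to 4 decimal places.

P(H1) = 1 − (0.04 + 0.54 + 0.14) = 0.28.
P(D) = P(D|H1)·P(H1) + P(D|H2)·P(H2) + P(D|H3)·P(H3) + P(D|H4)·P(H4)
      = 0.167·0.28 + 0.043·0.04 + 0.209·0.54 + 0.063·0.14
      = 0.04676 + 0.00172 + 0.11286 + 0.00882 = 0.17016

P(D) ≈ 0.1702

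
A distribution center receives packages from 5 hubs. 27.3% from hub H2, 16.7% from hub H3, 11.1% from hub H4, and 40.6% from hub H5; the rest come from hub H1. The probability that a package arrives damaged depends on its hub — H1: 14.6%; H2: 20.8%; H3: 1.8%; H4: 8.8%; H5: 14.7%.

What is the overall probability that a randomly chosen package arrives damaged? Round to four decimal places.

P(D) ≈ 0.1355

P(H1) = 1 − (0.273 + 0.167 + 0.111 + 0.406) = 0.043.
Using total probability over the partition,
P(D) = P(D|H1)·P(H1) + P(D|H2)·P(H2) + P(D|H3)·P(H3) + P(D|H4)·P(H4) + P(D|H5)·P(H5)
      = 0.146·0.043 + 0.208·0.273 + 0.018·0.167 + 0.088·0.111 + 0.147·0.406
      = 0.006278 + 0.056784 + 0.003006 + 0.009768 + 0.059682 = 0.135518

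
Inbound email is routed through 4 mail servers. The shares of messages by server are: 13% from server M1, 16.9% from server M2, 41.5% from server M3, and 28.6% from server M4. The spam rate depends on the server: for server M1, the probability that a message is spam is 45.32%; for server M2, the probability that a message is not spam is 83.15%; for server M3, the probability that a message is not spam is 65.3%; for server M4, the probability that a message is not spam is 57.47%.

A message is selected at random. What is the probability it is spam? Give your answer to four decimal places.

0.3530

P(S|M2) = 1 − 0.8315 = 0.1685.
P(S|M3) = 1 − 0.653 = 0.347.
P(S|M4) = 1 − 0.5747 = 0.4253.
P(S) = P(S|M1)·P(M1) + P(S|M2)·P(M2) + P(S|M3)·P(M3) + P(S|M4)·P(M4)
      = 0.4532·0.13 + 0.1685·0.169 + 0.347·0.415 + 0.4253·0.286
      = 0.058916 + 0.0284765 + 0.144005 + 0.1216358 = 0.3530333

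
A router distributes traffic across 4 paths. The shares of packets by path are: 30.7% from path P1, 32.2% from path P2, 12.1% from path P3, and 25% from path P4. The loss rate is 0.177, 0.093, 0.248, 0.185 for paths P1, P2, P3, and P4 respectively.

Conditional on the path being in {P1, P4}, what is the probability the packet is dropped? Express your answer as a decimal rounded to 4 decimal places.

P(L|S) ≈ 0.1806

Let S = {P1, P4}.
P(S) = 0.307 + 0.25 = 0.557.
P(L ∩ S) = 0.177·0.307 + 0.185·0.25 = 0.054339 + 0.04625 = 0.100589.
P(L | S) = 0.100589 / 0.557 = 0.180591…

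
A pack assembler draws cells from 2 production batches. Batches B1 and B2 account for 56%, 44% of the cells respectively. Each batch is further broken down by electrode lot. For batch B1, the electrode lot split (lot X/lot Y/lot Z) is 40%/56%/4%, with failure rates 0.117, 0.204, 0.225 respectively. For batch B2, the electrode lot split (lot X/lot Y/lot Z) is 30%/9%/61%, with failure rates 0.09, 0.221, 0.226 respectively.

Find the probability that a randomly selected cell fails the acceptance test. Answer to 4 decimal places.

P(F|B1) = 0.4·0.117 + 0.56·0.204 + 0.04·0.225 = 0.0468 + 0.11424 + 0.009 = 0.17004
P(F|B2) = 0.3·0.09 + 0.09·0.221 + 0.61·0.226 = 0.027 + 0.01989 + 0.13786 = 0.18475
By total probability over the outer partition,
P(F) = 0.56·0.17004 + 0.44·0.18475
      = 0.0952224 + 0.08129 = 0.1765124

0.1765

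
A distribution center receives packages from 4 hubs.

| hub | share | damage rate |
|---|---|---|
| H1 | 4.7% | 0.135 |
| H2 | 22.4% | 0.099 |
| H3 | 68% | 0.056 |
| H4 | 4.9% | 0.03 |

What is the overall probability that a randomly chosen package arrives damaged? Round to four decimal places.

Using total probability over the partition,
P(D) = P(D|H1)·P(H1) + P(D|H2)·P(H2) + P(D|H3)·P(H3) + P(D|H4)·P(H4)
      = 0.135·0.047 + 0.099·0.224 + 0.056·0.68 + 0.03·0.049
      = 0.006345 + 0.022176 + 0.03808 + 0.00147 = 0.068071

P(D) ≈ 0.0681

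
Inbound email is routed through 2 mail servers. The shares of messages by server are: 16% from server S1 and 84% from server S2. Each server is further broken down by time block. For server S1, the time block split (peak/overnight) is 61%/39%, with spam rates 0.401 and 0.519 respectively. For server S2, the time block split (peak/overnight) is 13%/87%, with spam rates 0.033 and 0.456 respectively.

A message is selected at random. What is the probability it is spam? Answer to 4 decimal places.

P(S|S1) = 0.61·0.401 + 0.39·0.519 = 0.24461 + 0.20241 = 0.44702
P(S|S2) = 0.13·0.033 + 0.87·0.456 = 0.00429 + 0.39672 = 0.40101
By total probability over the outer partition,
P(S) = 0.16·0.44702 + 0.84·0.40101
      = 0.0715232 + 0.3368484 = 0.4083716

0.4084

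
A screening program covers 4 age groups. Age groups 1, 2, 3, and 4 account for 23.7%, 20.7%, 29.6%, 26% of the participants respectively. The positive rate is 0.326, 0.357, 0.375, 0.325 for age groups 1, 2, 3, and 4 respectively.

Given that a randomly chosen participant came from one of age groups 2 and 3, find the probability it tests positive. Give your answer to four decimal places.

Let S = {2, 3}.
P(S) = 0.207 + 0.296 = 0.503.
P(T ∩ S) = 0.357·0.207 + 0.375·0.296 = 0.073899 + 0.111 = 0.184899.
P(T | S) = 0.184899 / 0.503 = 0.367592…

P(T|S) ≈ 0.3676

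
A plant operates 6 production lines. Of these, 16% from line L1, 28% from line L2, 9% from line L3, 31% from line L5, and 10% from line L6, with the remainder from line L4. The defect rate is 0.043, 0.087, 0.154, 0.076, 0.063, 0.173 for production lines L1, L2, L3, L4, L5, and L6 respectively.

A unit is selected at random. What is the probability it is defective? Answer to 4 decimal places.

P(L4) = 1 − (0.16 + 0.28 + 0.09 + 0.31 + 0.1) = 0.06.
P(D) = P(D|L1)·P(L1) + P(D|L2)·P(L2) + P(D|L3)·P(L3) + P(D|L4)·P(L4) + P(D|L5)·P(L5) + P(D|L6)·P(L6)
      = 0.043·0.16 + 0.087·0.28 + 0.154·0.09 + 0.076·0.06 + 0.063·0.31 + 0.173·0.1
      = 0.00688 + 0.02436 + 0.01386 + 0.00456 + 0.01953 + 0.0173 = 0.08649

0.0865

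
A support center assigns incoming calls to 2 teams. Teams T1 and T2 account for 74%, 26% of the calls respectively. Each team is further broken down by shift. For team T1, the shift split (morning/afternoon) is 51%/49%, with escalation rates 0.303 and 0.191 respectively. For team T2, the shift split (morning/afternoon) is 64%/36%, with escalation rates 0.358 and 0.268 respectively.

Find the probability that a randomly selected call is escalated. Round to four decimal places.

0.2683

P(E|T1) = 0.51·0.303 + 0.49·0.191 = 0.15453 + 0.09359 = 0.24812
P(E|T2) = 0.64·0.358 + 0.36·0.268 = 0.22912 + 0.09648 = 0.3256
By total probability over the outer partition,
P(E) = 0.74·0.24812 + 0.26·0.3256
      = 0.1836088 + 0.084656 = 0.2682648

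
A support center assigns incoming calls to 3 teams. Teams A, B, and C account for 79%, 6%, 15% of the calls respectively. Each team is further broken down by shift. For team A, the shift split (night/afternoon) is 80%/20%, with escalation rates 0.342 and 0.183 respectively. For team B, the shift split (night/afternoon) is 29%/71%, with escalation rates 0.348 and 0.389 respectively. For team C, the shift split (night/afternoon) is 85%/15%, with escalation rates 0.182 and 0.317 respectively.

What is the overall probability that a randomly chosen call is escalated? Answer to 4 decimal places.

0.2980

P(E|A) = 0.8·0.342 + 0.2·0.183 = 0.2736 + 0.0366 = 0.3102
P(E|B) = 0.29·0.348 + 0.71·0.389 = 0.10092 + 0.27619 = 0.37711
P(E|C) = 0.85·0.182 + 0.15·0.317 = 0.1547 + 0.04755 = 0.20225
By total probability over the outer partition,
P(E) = 0.79·0.3102 + 0.06·0.37711 + 0.15·0.20225
      = 0.245058 + 0.0226266 + 0.0303375 = 0.2980221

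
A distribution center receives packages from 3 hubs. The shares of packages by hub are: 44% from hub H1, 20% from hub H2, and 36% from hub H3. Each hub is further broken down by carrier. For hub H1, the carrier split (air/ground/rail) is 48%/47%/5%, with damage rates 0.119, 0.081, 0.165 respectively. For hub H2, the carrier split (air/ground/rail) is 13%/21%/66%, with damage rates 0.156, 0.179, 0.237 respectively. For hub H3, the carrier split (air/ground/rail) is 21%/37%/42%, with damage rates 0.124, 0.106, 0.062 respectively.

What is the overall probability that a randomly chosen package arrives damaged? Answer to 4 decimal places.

P(D|H1) = 0.48·0.119 + 0.47·0.081 + 0.05·0.165 = 0.05712 + 0.03807 + 0.00825 = 0.10344
P(D|H2) = 0.13·0.156 + 0.21·0.179 + 0.66·0.237 = 0.02028 + 0.03759 + 0.15642 = 0.21429
P(D|H3) = 0.21·0.124 + 0.37·0.106 + 0.42·0.062 = 0.02604 + 0.03922 + 0.02604 = 0.0913
By total probability over the outer partition,
P(D) = 0.44·0.10344 + 0.2·0.21429 + 0.36·0.0913
      = 0.0455136 + 0.042858 + 0.032868 = 0.1212396

0.1212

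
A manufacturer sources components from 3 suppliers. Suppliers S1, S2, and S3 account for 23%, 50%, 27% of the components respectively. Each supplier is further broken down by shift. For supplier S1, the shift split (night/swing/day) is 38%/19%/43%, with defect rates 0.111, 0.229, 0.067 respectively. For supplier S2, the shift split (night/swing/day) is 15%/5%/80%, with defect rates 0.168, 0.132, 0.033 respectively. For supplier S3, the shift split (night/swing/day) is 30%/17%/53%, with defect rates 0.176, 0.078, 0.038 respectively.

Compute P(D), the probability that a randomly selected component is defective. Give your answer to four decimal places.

P(D|S1) = 0.38·0.111 + 0.19·0.229 + 0.43·0.067 = 0.04218 + 0.04351 + 0.02881 = 0.1145
P(D|S2) = 0.15·0.168 + 0.05·0.132 + 0.8·0.033 = 0.0252 + 0.0066 + 0.0264 = 0.0582
P(D|S3) = 0.3·0.176 + 0.17·0.078 + 0.53·0.038 = 0.0528 + 0.01326 + 0.02014 = 0.0862
By total probability over the outer partition,
P(D) = 0.23·0.1145 + 0.5·0.0582 + 0.27·0.0862
      = 0.026335 + 0.0291 + 0.023274 = 0.078709

P(D) ≈ 0.0787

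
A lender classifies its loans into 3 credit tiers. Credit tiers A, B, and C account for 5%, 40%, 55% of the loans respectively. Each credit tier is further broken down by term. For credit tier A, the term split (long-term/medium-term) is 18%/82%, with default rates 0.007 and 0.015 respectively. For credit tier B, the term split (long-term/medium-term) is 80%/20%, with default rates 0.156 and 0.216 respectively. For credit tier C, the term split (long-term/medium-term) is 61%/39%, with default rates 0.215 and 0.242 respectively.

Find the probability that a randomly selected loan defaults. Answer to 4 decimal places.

P(D|A) = 0.18·0.007 + 0.82·0.015 = 0.00126 + 0.0123 = 0.01356
P(D|B) = 0.8·0.156 + 0.2·0.216 = 0.1248 + 0.0432 = 0.168
P(D|C) = 0.61·0.215 + 0.39·0.242 = 0.13115 + 0.09438 = 0.22553
By total probability over the outer partition,
P(D) = 0.05·0.01356 + 0.4·0.168 + 0.55·0.22553
      = 0.000678 + 0.0672 + 0.1240415 = 0.1919195

0.1919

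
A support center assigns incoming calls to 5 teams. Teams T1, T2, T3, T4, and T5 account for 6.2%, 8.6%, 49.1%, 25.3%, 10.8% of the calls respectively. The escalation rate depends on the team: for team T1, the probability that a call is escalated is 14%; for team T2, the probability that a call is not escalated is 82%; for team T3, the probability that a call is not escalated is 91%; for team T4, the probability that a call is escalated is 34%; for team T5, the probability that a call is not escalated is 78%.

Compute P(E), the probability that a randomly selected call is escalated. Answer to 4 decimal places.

P(E) ≈ 0.1781

P(E|T2) = 1 − 0.82 = 0.18.
P(E|T3) = 1 − 0.91 = 0.09.
P(E|T5) = 1 − 0.78 = 0.22.
P(E) = P(E|T1)·P(T1) + P(E|T2)·P(T2) + P(E|T3)·P(T3) + P(E|T4)·P(T4) + P(E|T5)·P(T5)
      = 0.14·0.062 + 0.18·0.086 + 0.09·0.491 + 0.34·0.253 + 0.22·0.108
      = 0.00868 + 0.01548 + 0.04419 + 0.08602 + 0.02376 = 0.17813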